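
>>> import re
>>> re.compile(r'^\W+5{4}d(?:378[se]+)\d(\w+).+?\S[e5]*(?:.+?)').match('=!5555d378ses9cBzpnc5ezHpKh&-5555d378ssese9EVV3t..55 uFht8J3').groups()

('cBzpnc5ezHpKh',)

This matches anchored at the start of the string; then one or more of a non-word character, then exactly 4 of a literal '5', then the literal 'd'; then the literal '378', then one or more of one of [se] (non-capturing group); then a digit; then one or more of a word character (captured); then one or more of any character (lazy), then a non-whitespace character, then zero or more of one of [e5]; then one or more of any character (lazy) (non-capturing group).
`match` is anchored at position 0; if the pattern doesn't fit there, it returns None.
The match spans [0:34] → '=!5555d378ses9cBzpnc5ezHpKh&-5555d'.
Captured: group 1 = 'cBzpnc5ezHpKh'.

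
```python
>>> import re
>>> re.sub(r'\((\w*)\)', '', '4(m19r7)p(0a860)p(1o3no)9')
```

Matches: at [1:8] → '(m19r7)'; at [9:16] → '(0a860)'; at [17:24] → '(1o3no)'.
Every occurrence is swapped for ''.

'4pp9'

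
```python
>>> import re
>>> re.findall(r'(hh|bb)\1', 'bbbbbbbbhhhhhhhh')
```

['bb', 'bb', 'hh', 'hh']

`\1` has to match the exact text group 1 already captured.
One capturing group, so `findall` returns just the captured substring from each match — 4 in all.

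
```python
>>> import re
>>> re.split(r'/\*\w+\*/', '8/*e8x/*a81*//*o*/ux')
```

['8/*e8x', '', 'ux']

Matches to split on: at [6:13] → '/*a81*/'; at [13:18] → '/*o*/'.
The string is cut at each match, leaving 3 pieces.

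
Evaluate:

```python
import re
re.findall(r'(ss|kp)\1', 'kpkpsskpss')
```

['kp']

A backreference is literal: `\1` must see the identical characters the first group matched.
`findall` collects group 1 from the one match (1 total).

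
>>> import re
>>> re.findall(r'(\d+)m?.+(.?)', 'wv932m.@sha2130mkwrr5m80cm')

[('932', '')]

2 groups means the one result is a tuple of 2 captured strings — 1 here.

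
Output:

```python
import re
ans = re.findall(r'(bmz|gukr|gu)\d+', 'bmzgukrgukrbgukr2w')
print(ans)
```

Walking the string: at [12:17] match 'gukr2', group 1 = 'gukr'.
With a single group, `findall` returns only what that group captured — 1 item.

['gukr']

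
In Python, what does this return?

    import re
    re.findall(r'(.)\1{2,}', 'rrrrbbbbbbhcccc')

`\1` has to match the exact text group 1 already captured.
Matches: at [0:4] match 'rrrr', group 1 = 'r'; at [4:10] match 'bbbbbb', group 1 = 'b'; at [11:15] match 'cccc', group 1 = 'c'.
Because there's exactly one group, `findall` drops the full match and keeps group 1 from each hit.

['r', 'b', 'c']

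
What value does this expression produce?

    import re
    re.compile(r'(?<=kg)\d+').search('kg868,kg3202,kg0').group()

'868'

The lookaround is zero-width — it requires the adjacent text to match without consuming it, so the asserted text isn't part of the match.
`re.search` scans for the first position where the pattern succeeds.
The match spans [2:5] → '868'.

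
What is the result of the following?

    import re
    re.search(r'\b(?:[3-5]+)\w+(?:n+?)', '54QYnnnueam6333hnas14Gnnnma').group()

Pattern: a word boundary (`\b`, zero-width); then one or more of a character in [3-5] (non-capturing group); then one or more of a word character; then one or more of a literal 'n' (lazy) (non-capturing group).
Unlike `match`, `search` isn't anchored — it looks for the pattern anywhere in the string.
The match spans [0:25] → '54QYnnnueam6333hnas14Gnnn'.

'54QYnnnueam6333hnas14Gnnn'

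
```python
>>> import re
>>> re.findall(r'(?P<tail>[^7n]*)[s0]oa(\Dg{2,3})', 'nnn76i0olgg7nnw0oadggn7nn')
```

The pattern matches zero or more of any character except [7n] (captured as 'tail'); then one of [s0], then the literal 'oa'; then a non-digit, then 2 to 3 of a literal 'g' (captured).
Multiple groups make `findall` return tuples — one 2-tuple for the one match.

[('w', 'dgg')]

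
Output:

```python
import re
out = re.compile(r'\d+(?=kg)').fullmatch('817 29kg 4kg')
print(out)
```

`re.fullmatch` is like wrapping the pattern in `^…$` (in single-line mode).
Here there's no way to consume every character, so the call returns None.

None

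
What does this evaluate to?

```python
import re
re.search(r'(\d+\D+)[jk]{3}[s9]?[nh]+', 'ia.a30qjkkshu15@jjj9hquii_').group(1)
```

'30q'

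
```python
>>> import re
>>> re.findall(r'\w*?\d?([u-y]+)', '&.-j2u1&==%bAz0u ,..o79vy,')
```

['u', 'u', 'vy']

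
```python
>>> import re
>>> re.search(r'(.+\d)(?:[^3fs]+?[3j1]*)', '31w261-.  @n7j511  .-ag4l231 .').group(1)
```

'31w261-.  @n7j511  .-ag4l231'

The match spans [0:29] → '31w261-.  @n7j511  .-ag4l231 '.
Captured: group 1 = '31w261-.  @n7j511  .-ag4l231'.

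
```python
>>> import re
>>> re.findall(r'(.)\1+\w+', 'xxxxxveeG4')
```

The backreference `\1` re-matches whatever the first group consumed, character for character.
Walking the string: at [0:10] match 'xxxxxveeG4', group 1 = 'x'.
`findall` collects group 1 from the one match (1 total).

['x']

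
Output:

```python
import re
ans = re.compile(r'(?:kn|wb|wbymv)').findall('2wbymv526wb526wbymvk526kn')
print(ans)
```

['wb', 'wb', 'wb', 'kn']

Alternation isn't longest-match — the leftmost alternative that fits at this position is chosen.
Since nothing is captured, `findall` lists the 4 matched substrings directly.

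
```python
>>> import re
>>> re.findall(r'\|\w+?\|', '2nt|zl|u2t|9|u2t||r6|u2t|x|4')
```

Matches: at [3:7] → '|zl|'; at [10:13] → '|9|'; at [17:21] → '|r6|'; at [24:27] → '|x|'.
`findall` yields the raw match text (4 of them) because the pattern has no groups.

['|zl|', '|9|', '|r6|', '|x|']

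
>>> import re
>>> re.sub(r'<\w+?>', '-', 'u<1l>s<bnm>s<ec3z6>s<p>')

'u-s-s-s-'

Matches: at [1:5] → '<1l>'; at [6:11] → '<bnm>'; at [12:19] → '<ec3z6>'; at [20:23] → '<p>'.
Every occurrence is swapped for '-'.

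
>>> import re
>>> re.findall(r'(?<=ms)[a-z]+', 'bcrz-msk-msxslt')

['k', 'xslt']

Because the assertion is zero-width, the text it checks is not consumed and won't appear in the result.
Scanning left to right: at [7:8] → 'k'; at [11:15] → 'xslt'.
`findall` yields the raw match text (2 of them) because the pattern has no groups.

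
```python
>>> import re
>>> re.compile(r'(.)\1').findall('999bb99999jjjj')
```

['9', 'b', '9', '9', 'j', 'j']

`\1` is not a pattern — it's the concrete string captured by group 1, re-applied verbatim.
Matches: at [0:2] match '99', group 1 = '9'; at [3:5] match 'bb', group 1 = 'b'; at [5:7] match '99', group 1 = '9'; at [7:9] match '99', group 1 = '9'; at [10:12] match 'jj', group 1 = 'j'; ….
`findall` collects group 1 from each match (6 total).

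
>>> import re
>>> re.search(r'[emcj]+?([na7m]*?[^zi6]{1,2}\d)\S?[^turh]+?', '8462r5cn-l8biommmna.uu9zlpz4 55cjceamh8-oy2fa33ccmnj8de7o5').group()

'cn-l8bi'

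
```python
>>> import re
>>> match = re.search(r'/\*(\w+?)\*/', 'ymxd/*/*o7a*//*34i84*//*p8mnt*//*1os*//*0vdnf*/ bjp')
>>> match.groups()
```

('o7a',)

`re.search` scans for the first position where the pattern succeeds.
The match spans [6:13] → '/*o7a*/'.
Captured: group 1 = 'o7a'.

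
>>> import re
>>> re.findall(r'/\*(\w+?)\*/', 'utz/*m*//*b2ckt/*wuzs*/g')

['m', 'wuzs']

Matches: at [3:8] match '/*m*/', group 1 = 'm'; at [15:23] match '/*wuzs*/', group 1 = 'wuzs'.
With a single group, `findall` returns only what that group captured — 2 items.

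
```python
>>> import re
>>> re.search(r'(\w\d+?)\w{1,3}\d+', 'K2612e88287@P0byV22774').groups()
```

This matches a word character, then one or more of a digit (lazy) (captured); then 1 to 3 of a word character, then one or more of a digit.
With the lazy modifier that quantifier settles for the fewest repetitions that let the rest of the pattern succeed (the atoms after it are unaffected and can still be greedy).
Unlike `match`, `search` isn't anchored — it looks for the pattern anywhere in the string.
The match spans [0:5] → 'K2612'.
Captured: group 1 = 'K2'.

('K2',)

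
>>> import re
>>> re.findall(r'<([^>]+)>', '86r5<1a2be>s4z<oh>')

['1a2be', 'oh']

Because there's exactly one group, `findall` drops the full match and keeps group 1 from each hit.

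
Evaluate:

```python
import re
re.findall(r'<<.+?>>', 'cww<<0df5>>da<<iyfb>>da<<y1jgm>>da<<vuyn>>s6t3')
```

['<<0df5>>', '<<iyfb>>', '<<y1jgm>>', '<<vuyn>>']

No capturing groups, so `findall` returns the 4 full match strings.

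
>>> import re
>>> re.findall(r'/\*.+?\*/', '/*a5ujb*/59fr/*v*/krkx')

['/*a5ujb*/', '/*v*/']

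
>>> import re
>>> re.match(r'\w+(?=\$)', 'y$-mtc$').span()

(0, 1)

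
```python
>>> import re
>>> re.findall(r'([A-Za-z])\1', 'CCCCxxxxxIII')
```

['C', 'C', 'x', 'x', 'I']

A backreference is literal: `\1` must see the identical characters the first group matched.
With a single group, `findall` returns only what that group captured — 5 items.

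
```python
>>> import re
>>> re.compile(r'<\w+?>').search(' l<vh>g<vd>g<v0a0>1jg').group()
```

`re.search` scans for the first position where the pattern succeeds.
The match spans [2:6] → '<vh>'.

'<vh>'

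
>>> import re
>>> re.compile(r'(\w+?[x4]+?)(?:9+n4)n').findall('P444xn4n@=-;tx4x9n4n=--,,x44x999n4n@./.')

Pattern: one or more of a word character (lazy), then one or more of one of [x4] (lazy) (captured); then one or more of the literal '9', then the literal 'n4' (non-capturing group); then a literal 'n'.
Walking the string: at [12:20] match 'tx4x9n4n', group 1 = 'tx4x'; at [25:35] match 'x44x999n4n', group 1 = 'x44x'.
Because there's exactly one group, `findall` drops the full match and keeps group 1 from each hit.

['tx4x', 'x44x']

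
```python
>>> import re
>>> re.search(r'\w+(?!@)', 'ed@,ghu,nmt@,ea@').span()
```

(0, 1)

`(?!…)`/`(?<!…)` only lets a position through if the neighbouring text does NOT match; no characters are consumed.
`search` walks the string left to right and returns the first match it finds.
The match spans [0:1] → 'e'.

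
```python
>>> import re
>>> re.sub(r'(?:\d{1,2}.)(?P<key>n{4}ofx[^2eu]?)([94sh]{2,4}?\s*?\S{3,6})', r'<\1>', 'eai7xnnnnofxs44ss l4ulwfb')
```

This matches 1 to 2 of a digit, then any character (non-capturing group); then exactly 4 of the literal 'n', then the literal 'ofx', then optionally any character except [2eu] (captured as 'key'); then 2 to 4 of one of [94sh] (lazy), then zero or more of whitespace (lazy), then 3 to 6 of a non-whitespace character (captured).
Matches: at [3:24] → '7xnnnnofxs44ss l4ulwf'.
`\1` in the replacement pulls in group 1's text for each match.

'eai<nnnnofxs>b'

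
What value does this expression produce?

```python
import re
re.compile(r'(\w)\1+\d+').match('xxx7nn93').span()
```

(0, 4)

The backreference `\1` re-matches whatever the first group consumed, character for character.
`re.match` won't scan ahead — the pattern has to work from the very first character.
The match spans [0:4] → 'xxx7'.
Captured: group 1 = 'x'.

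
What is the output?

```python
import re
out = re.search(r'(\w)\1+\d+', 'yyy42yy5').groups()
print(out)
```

`\1` has to match the exact text group 1 already captured.
`re.search` scans for the first position where the pattern succeeds.
The match spans [0:5] → 'yyy42'.
Captured: group 1 = 'y'.

('y',)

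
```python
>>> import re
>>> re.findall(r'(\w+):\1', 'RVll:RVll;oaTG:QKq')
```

['RVll']

`\1` is not a pattern — it's the concrete string captured by group 1, re-applied verbatim.
Walking the string: at [0:9] match 'RVll:RVll', group 1 = 'RVll'.
`findall` collects group 1 from the one match (1 total).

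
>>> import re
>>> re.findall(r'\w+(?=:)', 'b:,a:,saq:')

['b', 'a', 'saq']

Lookahead/lookbehind check context without consuming it, so the matched span excludes the asserted characters.
Since nothing is captured, `findall` lists the 3 matched substrings directly.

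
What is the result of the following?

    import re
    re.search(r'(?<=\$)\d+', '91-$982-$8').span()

The lookaround is zero-width — it requires the adjacent text to match without consuming it, so the asserted text isn't part of the match.
The match spans [4:7] → '982'.

(4, 7)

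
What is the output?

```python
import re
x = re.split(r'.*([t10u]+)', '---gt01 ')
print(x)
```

['', '1', ' ']

This matches zero or more of any character; then one or more of one of [t10u] (captured).
Matches to split on: at [0:7] → '---gt01'.
`re.split` interleaves the captured-group text with the surrounding fragments.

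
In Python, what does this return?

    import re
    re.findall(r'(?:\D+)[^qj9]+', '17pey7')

The pattern matches one or more of a non-digit (non-capturing group); then one or more of any character except [qj9].
Matches: at [2:6] → 'pey7'.
Since nothing is captured, `findall` lists the 1 matched substring directly.

['pey7']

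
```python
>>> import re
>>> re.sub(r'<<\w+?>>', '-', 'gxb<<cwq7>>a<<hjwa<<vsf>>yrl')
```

'gxb-a<<hjwa-yrl'

Matches: at [3:11] → '<<cwq7>>'; at [18:25] → '<<vsf>>'.
`sub` substitutes '-' at each match site.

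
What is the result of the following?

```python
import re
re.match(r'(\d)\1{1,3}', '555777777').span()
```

`re.match` won't scan ahead — the pattern has to work from the very first character.
The match spans [0:3] → '555'.

(0, 3)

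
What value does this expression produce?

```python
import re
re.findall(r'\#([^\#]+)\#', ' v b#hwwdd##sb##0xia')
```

Matches: at [4:11] match '#hwwdd#', group 1 = 'hwwdd'; at [11:15] match '#sb#', group 1 = 'sb'.
With a single group, `findall` returns only what that group captured — 2 items.

['hwwdd', 'sb']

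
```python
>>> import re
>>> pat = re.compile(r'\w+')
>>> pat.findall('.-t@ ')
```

['t']

Pattern: one or more of a word character.
`findall` yields the raw match text (1 of them) because the pattern has no groups.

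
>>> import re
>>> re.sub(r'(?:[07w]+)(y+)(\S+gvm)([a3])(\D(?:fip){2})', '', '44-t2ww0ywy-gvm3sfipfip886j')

'44-t2886j'

Every occurrence is swapped for ''.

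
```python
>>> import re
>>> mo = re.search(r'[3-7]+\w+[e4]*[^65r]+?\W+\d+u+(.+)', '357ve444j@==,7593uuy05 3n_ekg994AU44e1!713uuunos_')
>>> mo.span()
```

This matches one or more of a character in [3-7], then one or more of a word character; then zero or more of one of [e4], then one or more of any character except [65r] (lazy), then one or more of a non-word character; then one or more of a digit; then one or more of a literal 'u'; then one or more of any character (captured).
`re.search` scans for the first position where the pattern succeeds.
The match spans [0:49] → '357ve444j@==,7593uuy05 3n_ekg994AU44e1!713uuunos_'.
Captured: group 1 = 'y05 3n_ekg994AU44e1!713uuunos_'.

(0, 49)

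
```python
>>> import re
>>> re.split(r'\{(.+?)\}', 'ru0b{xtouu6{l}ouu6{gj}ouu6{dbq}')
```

['ru0b', 'xtouu6{l', 'ouu6', 'gj', 'ouu6', 'dbq', '']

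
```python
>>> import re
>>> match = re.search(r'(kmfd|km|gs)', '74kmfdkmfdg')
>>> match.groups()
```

('kmfd',)

Alternation isn't longest-match — the leftmost alternative that fits at this position is chosen.
Unlike `match`, `search` isn't anchored — it looks for the pattern anywhere in the string.
The match spans [2:6] → 'kmfd'.
Captured: group 1 = 'kmfd'.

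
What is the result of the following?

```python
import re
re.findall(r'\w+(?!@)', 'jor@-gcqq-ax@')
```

`(?!…)`/`(?<!…)` only lets a position through if the neighbouring text does NOT match; no characters are consumed.
With no groups in the pattern, `findall` gives back each whole match — 3 here.

['jo', 'gcqq', 'a']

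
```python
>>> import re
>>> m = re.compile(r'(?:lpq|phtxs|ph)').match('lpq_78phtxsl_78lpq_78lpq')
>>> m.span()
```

With `match`, the pattern is implicitly anchored at the beginning.
The match spans [0:3] → 'lpq'.

(0, 3)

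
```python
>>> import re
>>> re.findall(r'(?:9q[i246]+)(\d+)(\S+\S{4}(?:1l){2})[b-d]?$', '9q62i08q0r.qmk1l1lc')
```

This matches the literal '9q', then one or more of one of [i246] (non-capturing group); then one or more of a digit (captured); then one or more of a non-whitespace character, then exactly 4 of a non-whitespace character, then the literal '1l' repeated 2 times (captured); then optionally a character in [b-d]; then anchored at the end.
Scanning left to right: at [0:19] match '9q62i08q0r.qmk1l1lc', groups = ('08', 'q0r.qmk1l1l').
With 2 capturing groups, `findall` returns a 2-tuple per match.

[('08', 'q0r.qmk1l1l')]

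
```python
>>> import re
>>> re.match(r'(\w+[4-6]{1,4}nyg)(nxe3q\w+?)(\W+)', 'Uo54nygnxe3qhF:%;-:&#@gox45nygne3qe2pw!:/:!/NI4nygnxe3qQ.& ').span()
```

This matches one or more of a word character, then 1 to 4 of a character in [4-6], then the literal 'nyg' (captured); then the literal 'nxe', then the literal '3q', then one or more of a word character (lazy) (captured); then one or more of a non-word character (captured).
With `match`, the pattern is implicitly anchored at the beginning.
The match spans [0:22] → 'Uo54nygnxe3qhF:%;-:&#@'.
Captured: group 1 = 'Uo54nyg', group 2 = 'nxe3qhF', group 3 = ':%;-:&#@'.

(0, 22)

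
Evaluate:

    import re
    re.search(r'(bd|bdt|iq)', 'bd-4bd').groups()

Unlike `match`, `search` isn't anchored — it looks for the pattern anywhere in the string.
The match spans [0:2] → 'bd'.
Captured: group 1 = 'bd'.

('bd',)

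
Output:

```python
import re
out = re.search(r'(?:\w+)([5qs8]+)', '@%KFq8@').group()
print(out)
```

The match spans [2:6] → 'KFq8'.

KFq8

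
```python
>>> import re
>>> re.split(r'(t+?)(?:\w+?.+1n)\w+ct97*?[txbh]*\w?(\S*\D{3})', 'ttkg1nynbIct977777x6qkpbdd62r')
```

This matches one or more of a literal 't' (lazy) (captured); then one or more of a word character (lazy), then one or more of any character, then the literal '1n' (non-capturing group); then one or more of a word character, then the literal 'ct9', then zero or more of a literal '7' (lazy); then zero or more of one of [txbh], then optionally a word character; then zero or more of a non-whitespace character, then exactly 3 of a non-digit (captured).
Matches to split on: at [0:26] → 'ttkg1nynbIct977777x6qkpbdd'.
Because the pattern has a capturing group, `split` also inserts each captured text between the pieces.

['', 't', '7777x6qkpbdd', '62r']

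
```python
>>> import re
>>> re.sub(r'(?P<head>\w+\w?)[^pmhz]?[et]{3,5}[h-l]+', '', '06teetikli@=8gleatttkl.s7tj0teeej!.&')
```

'@=.!.&'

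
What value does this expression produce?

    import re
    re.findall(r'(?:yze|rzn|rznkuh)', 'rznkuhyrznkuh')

['rzn', 'rzn']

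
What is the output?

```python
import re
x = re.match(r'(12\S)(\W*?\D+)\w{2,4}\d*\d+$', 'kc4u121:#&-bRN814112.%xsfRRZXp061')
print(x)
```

With `match`, the pattern is implicitly anchored at the beginning.
Here position 0 doesn't satisfy it, so the call returns None.

None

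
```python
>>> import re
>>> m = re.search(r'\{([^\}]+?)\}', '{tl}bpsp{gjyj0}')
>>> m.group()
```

'{tl}'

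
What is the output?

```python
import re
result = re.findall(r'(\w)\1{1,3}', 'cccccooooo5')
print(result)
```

['c', 'o']

The backreference `\1` re-matches whatever the first group consumed, character for character.
Walking the string: at [0:4] match 'cccc', group 1 = 'c'; at [5:9] match 'oooo', group 1 = 'o'.
Because there's exactly one group, `findall` drops the full match and keeps group 1 from each hit.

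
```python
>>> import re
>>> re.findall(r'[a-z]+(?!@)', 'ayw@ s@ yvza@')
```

['ay', 'yvz']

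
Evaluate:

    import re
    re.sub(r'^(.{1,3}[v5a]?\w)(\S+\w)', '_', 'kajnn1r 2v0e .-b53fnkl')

'_ 2v0e .-b53fnkl'

This matches anchored at the start of the string; then 1 to 3 of any character, then optionally one of [v5a], then a word character (captured); then one or more of a non-whitespace character, then a word character (captured).
Matches: at [0:7] → 'kajnn1r'.
Every occurrence is swapped for '_'.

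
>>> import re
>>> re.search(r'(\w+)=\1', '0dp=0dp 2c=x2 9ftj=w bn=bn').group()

'0dp=0dp'

A backreference is literal: `\1` must see the identical characters the first group matched.
The match spans [0:7] → '0dp=0dp'.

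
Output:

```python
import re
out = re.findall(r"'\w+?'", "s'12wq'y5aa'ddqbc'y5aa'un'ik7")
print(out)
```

["'12wq'", "'ddqbc'", "'un'"]

Since nothing is captured, `findall` lists the 3 matched substrings directly.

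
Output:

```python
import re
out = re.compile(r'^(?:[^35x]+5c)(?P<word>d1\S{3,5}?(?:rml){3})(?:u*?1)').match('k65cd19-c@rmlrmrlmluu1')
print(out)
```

None

`match` is anchored at position 0; if the pattern doesn't fit there, it returns None.
Here the pattern fails at index 0, so the call returns None.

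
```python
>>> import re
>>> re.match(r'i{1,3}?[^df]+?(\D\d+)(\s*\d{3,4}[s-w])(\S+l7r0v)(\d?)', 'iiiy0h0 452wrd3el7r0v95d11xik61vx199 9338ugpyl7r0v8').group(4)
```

'9'

The match spans [0:22] → 'iiiy0h0 452wrd3el7r0v9'.
Captured: group 1 = 'h0', group 2 = ' 452w', group 3 = 'rd3el7r0v', group 4 = '9'.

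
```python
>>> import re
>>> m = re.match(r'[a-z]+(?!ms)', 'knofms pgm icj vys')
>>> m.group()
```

`match` is anchored at position 0; if the pattern doesn't fit there, it returns None.
The match spans [0:6] → 'knofms'.

'knofms'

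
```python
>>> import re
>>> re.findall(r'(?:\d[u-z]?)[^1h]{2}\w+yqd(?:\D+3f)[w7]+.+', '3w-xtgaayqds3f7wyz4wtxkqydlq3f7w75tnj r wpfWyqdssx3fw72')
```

['3w-xtgaayqds3f7wyz4wtxkqydlq3f7w75tnj r wpfWyqdssx3fw72']

The pattern matches a digit, then optionally a character in [u-z] (non-capturing group); then exactly 2 of any character except [1h], then one or more of a word character, then the literal 'yqd'; then one or more of a non-digit, then the literal '3f' (non-capturing group); then one or more of one of [w7]; then one or more of any character.
Matches: at [0:55] → '3w-xtgaayqds3f7wyz4wtxkqydlq3f7w75tnj r wpfWyqdssx3fw72'.
Since nothing is captured, `findall` lists the 1 matched substring directly.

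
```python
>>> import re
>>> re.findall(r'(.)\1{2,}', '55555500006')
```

After group 1 captures some text, `\1` only succeeds where that same text appears again.
Matches: at [0:6] match '555555', group 1 = '5'; at [6:10] match '0000', group 1 = '0'.
One capturing group, so `findall` returns just the captured substring from each match — 2 in all.

['5', '0']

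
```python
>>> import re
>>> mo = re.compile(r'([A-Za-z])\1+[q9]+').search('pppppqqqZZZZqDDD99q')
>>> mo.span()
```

A backreference is literal: `\1` must see the identical characters the first group matched.
`search` walks the string left to right and returns the first match it finds.
The match spans [0:8] → 'pppppqqq'.
Captured: group 1 = 'p'.

(0, 8)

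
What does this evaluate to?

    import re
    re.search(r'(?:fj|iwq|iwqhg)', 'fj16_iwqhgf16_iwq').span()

(0, 2)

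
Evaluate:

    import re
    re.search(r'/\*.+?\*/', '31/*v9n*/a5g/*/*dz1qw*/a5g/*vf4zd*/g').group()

'/*v9n*/'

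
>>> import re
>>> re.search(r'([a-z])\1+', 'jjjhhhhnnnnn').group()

'jjj'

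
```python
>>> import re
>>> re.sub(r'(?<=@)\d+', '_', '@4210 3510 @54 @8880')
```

'@_ 3510 @_ @_'

The lookaround is zero-width — it requires the adjacent text to match without consuming it, so the asserted text isn't part of the match.
`sub` substitutes '_' at each match site.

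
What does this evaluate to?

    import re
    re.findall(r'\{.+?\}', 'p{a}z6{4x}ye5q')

['{a}', '{4x}']

Since nothing is captured, `findall` lists the 2 matched substrings directly.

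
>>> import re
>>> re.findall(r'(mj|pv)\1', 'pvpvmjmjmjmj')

`\1` is not a pattern — it's the concrete string captured by group 1, re-applied verbatim.
Matches: at [0:4] match 'pvpv', group 1 = 'pv'; at [4:8] match 'mjmj', group 1 = 'mj'; at [8:12] match 'mjmj', group 1 = 'mj'.
Because there's exactly one group, `findall` drops the full match and keeps group 1 from each hit.

['pv', 'mj', 'mj']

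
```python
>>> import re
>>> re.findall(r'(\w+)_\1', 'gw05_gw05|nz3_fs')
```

A backreference is literal: `\1` must see the identical characters the first group matched.
Matches: at [0:9] match 'gw05_gw05', group 1 = 'gw05'.
`findall` collects group 1 from the one match (1 total).

['gw05']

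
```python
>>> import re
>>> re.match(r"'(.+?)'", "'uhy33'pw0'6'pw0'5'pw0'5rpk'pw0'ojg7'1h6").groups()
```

('uhy33',)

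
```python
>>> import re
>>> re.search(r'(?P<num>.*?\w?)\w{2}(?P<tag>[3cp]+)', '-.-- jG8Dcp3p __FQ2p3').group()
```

'-.-- jG8Dcp3p'

Lazy quantifiers expand one character at a time until the remainder of the pattern can match.
The match spans [0:13] → '-.-- jG8Dcp3p'.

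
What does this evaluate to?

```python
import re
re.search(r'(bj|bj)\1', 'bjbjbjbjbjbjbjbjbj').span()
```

(0, 4)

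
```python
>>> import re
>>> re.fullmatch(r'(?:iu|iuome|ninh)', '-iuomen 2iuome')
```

None

`re.fullmatch` is like wrapping the pattern in `^…$` (in single-line mode).
Here the string isn't matched end-to-end, so the call returns None.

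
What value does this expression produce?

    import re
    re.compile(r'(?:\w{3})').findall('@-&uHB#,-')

This matches exactly 3 of a word character (non-capturing group).
No capturing groups, so `findall` returns the 1 full match string.

['uHB']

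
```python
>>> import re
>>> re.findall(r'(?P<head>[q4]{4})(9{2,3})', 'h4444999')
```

[('4444', '999')]

The pattern matches exactly 4 of one of [q4] (captured as 'head'); then 2 to 3 of a literal '9' (captured).
`findall` packs the 2 group values into a tuple for every match.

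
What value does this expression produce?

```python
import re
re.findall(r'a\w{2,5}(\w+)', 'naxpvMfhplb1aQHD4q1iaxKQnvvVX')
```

['hplb1aQHD4q1iaxKQnvvVX']

This matches a literal 'a', then 2 to 5 of a word character; then one or more of a word character (captured).
Walking the string: at [1:29] match 'axpvMfhplb1aQHD4q1iaxKQnvvVX', group 1 = 'hplb1aQHD4q1iaxKQnvvVX'.
Because there's exactly one group, `findall` drops the full match and keeps group 1 from the one hit.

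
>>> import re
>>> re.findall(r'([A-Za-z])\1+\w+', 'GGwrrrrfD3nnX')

['G']

`\1` is not a pattern — it's the concrete string captured by group 1, re-applied verbatim.
Walking the string: at [0:13] match 'GGwrrrrfD3nnX', group 1 = 'G'.
`findall` collects group 1 from the one match (1 total).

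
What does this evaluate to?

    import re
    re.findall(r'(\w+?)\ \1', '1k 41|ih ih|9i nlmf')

`\1` is not a pattern — it's the concrete string captured by group 1, re-applied verbatim.
Because there's exactly one group, `findall` drops the full match and keeps group 1 from the one hit.

['ih']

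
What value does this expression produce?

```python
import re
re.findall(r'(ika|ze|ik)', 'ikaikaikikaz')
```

['ika', 'ika', 'ik', 'ika']

Branches in `(...|...)` are attempted left-to-right; the first branch that allows the whole pattern to succeed is taken.
Matches: at [0:3] match 'ika', group 1 = 'ika'; at [3:6] match 'ika', group 1 = 'ika'; at [6:8] match 'ik', group 1 = 'ik'; at [8:11] match 'ika', group 1 = 'ika'.
With a single group, `findall` returns only what that group captured — 4 items.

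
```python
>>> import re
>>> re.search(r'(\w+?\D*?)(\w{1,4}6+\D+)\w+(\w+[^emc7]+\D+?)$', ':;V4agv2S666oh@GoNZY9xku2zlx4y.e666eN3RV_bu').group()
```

'GoNZY9xku2zlx4y.e666eN3RV_bu'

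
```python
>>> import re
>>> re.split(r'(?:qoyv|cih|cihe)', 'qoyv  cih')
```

['', '  ', '']

The string is cut at each match, leaving 3 pieces.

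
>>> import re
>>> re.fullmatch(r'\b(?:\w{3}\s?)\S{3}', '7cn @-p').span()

`re.fullmatch` requires the pattern to consume the entire string.
The match spans [0:7] → '7cn @-p'.

(0, 7)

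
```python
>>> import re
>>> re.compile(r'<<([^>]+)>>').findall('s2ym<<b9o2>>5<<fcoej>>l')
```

['b9o2', 'fcoej']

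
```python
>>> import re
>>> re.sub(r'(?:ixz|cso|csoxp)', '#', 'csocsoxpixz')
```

`|` is ordered: at each position the engine commits to the first alternative that works.
Matches: at [0:3] → 'cso'; at [3:6] → 'cso'; at [8:11] → 'ixz'.
Each match is replaced by '#'.

'##xp#'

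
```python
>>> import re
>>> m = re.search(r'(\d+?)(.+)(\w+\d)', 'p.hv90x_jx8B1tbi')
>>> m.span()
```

(4, 13)

This matches one or more of a digit (lazy) (captured); then one or more of any character (captured); then one or more of a word character, then a digit (captured).
`search` walks the string left to right and returns the first match it finds.
The match spans [4:13] → '90x_jx8B1'.
Captured: group 1 = '9', group 2 = '0x_jx8', group 3 = 'B1'.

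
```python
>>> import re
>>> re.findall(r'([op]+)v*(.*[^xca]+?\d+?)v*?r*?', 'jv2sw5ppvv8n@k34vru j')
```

Pattern: one or more of one of [op] (captured); then zero or more of a literal 'v'; then zero or more of any character, then one or more of any character except [xca] (lazy), then one or more of a digit (lazy) (captured); then zero or more of the literal 'v' (lazy), then zero or more of a literal 'r' (lazy).
With 2 capturing groups, `findall` returns a 2-tuple per match.

[('pp', '8n@k34')]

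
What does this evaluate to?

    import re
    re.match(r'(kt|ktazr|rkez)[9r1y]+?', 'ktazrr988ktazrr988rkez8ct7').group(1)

`match` is anchored at position 0; if the pattern doesn't fit there, it returns None.
The match spans [0:6] → 'ktazrr'.
Captured: group 1 = 'ktazr'.

'ktazr'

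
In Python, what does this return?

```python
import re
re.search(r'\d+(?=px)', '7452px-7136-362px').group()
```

'7452'

The lookaround is zero-width — it requires the adjacent text to match without consuming it, so the asserted text isn't part of the match.
The match spans [0:4] → '7452'.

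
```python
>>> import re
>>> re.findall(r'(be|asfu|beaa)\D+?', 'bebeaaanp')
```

['be']

Scanning left to right: at [0:3] match 'beb', group 1 = 'be'.
One capturing group, so `findall` returns just the captured substring from the one match — 1 in all.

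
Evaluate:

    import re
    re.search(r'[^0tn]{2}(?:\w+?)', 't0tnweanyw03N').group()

Lazy quantifiers expand one character at a time until the remainder of the pattern can match.
The match spans [4:7] → 'wea'.

'wea'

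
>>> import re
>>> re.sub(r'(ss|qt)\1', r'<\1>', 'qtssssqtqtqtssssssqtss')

`\1` is not a pattern — it's the concrete string captured by group 1, re-applied verbatim.
Matches: at [2:6] → 'ssss'; at [6:10] → 'qtqt'; at [12:16] → 'ssss'.
Each match is replaced using the text its own group 1 captured.

'qt<ss><qt>qt<ss>ssqtss'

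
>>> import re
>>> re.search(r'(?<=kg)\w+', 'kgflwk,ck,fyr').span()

The lookaround is zero-width — it requires the adjacent text to match without consuming it, so the asserted text isn't part of the match.
The match spans [2:6] → 'flwk'.

(2, 6)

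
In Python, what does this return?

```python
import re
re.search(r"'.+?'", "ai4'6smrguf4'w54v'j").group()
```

"'6smrguf4'"

Unlike `match`, `search` isn't anchored — it looks for the pattern anywhere in the string.
The match spans [3:13] → "'6smrguf4'".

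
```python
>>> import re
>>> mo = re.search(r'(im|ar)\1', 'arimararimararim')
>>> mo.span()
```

A backreference is literal: `\1` must see the identical characters the first group matched.
`re.search` tries every starting position until one works.
The match spans [4:8] → 'arar'.
Captured: group 1 = 'ar'.

(4, 8)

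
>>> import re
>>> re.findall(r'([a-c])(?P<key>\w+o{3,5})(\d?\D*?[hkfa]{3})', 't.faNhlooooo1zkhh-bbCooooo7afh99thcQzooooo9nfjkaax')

[('a', 'Nhlooooo', '1zkhh'), ('b', 'bCooooo7afh99thcQzooooo', '9nfjkaa')]

Pattern: a character in [a-c] (captured); then one or more of a word character, then 3 to 5 of the literal 'o' (captured as 'key'); then optionally a digit, then zero or more of a non-digit (lazy), then exactly 3 of one of [hkfa] (captured).
Walking the string: at [3:17] match 'aNhlooooo1zkhh', groups = ('a', 'Nhlooooo', '1zkhh'); at [18:49] match 'bbCooooo7afh99thcQzooooo9nfjkaa', groups = ('b', 'bCooooo7afh99thcQzooooo', '9nfjkaa').
Multiple groups make `findall` return tuples — one 3-tuple for each match.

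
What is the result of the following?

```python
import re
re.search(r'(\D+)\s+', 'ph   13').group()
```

'ph   '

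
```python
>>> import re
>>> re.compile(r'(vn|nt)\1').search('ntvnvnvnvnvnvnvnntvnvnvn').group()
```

A backreference is literal: `\1` must see the identical characters the first group matched.
`search` walks the string left to right and returns the first match it finds.
The match spans [2:6] → 'vnvn'.
Captured: group 1 = 'vn'.

'vnvn'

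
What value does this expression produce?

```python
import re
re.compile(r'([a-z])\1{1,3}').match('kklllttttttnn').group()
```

After group 1 captures some text, `\1` only succeeds where that same text appears again.
`re.match` only tries the pattern at the start of the string.
The match spans [0:2] → 'kk'.
Captured: group 1 = 'k'.

'kk'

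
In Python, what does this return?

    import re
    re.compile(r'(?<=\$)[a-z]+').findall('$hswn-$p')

Because the assertion is zero-width, the text it checks is not consumed and won't appear in the result.
No capturing groups, so `findall` returns the 2 full match strings.

['hswn', 'p']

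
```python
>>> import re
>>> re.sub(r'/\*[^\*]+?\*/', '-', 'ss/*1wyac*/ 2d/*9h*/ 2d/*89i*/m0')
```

'ss- 2d- 2d-m0'

Every occurrence is swapped for '-'.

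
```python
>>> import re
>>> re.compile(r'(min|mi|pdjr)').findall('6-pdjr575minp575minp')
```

['pdjr', 'min', 'min']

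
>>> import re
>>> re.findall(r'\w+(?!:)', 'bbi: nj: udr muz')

A negative assertion filters positions out without eating any characters.
Since nothing is captured, `findall` lists the 4 matched substrings directly.

['bb', 'n', 'udr', 'muz']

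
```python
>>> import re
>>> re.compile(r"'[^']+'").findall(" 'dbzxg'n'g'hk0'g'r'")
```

["'dbzxg'", "'g'", "'g'"]

Matches: at [1:8] → "'dbzxg'"; at [9:12] → "'g'"; at [15:18] → "'g'".
`findall` yields the raw match text (3 of them) because the pattern has no groups.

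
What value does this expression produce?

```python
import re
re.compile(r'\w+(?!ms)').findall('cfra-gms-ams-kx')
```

Because the assertion is negative and zero-width, positions next to the forbidden text are skipped.
Matches: at [0:4] → 'cfra'; at [5:8] → 'gms'; at [9:12] → 'ams'; at [13:15] → 'kx'.
No capturing groups, so `findall` returns the 4 full match strings.

['cfra', 'gms', 'ams', 'kx']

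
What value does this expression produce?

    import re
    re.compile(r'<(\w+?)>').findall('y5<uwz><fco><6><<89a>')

Matches: at [2:7] match '<uwz>', group 1 = 'uwz'; at [7:12] match '<fco>', group 1 = 'fco'; at [12:15] match '<6>', group 1 = '6'; at [16:21] match '<89a>', group 1 = '89a'.
One capturing group, so `findall` returns just the captured substring from each match — 4 in all.

['uwz', 'fco', '6', '89a']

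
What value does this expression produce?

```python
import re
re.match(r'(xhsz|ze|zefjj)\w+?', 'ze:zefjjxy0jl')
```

None

`re.match` only tries the pattern at the start of the string.
Here the string doesn't start with a match, so the call returns None.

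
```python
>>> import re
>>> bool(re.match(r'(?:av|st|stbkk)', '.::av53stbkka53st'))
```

`match` is anchored at position 0; if the pattern doesn't fit there, it returns None.
Here the pattern fails at index 0, so the call returns None, and `bool(None)` is False.

False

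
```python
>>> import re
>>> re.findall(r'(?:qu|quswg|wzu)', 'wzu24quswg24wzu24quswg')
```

Branches in `(...|...)` are attempted left-to-right; the first branch that allows the whole pattern to succeed is taken.
Since nothing is captured, `findall` lists the 4 matched substrings directly.

['wzu', 'qu', 'wzu', 'qu']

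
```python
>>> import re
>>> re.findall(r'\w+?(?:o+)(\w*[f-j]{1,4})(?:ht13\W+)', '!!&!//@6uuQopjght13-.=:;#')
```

['pjg']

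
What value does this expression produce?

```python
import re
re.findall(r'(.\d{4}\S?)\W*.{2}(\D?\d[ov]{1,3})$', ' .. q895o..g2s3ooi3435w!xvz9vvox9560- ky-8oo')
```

2 groups means the one result is a tuple of 2 captured strings — 1 here.

[('x9560-', '-8oo')]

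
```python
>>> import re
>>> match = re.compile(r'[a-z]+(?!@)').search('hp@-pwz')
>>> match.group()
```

'h'

A negative assertion filters positions out without eating any characters.
`search` walks the string left to right and returns the first match it finds.
The match spans [0:1] → 'h'.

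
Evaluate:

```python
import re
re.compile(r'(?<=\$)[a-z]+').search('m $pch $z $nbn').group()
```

'pch'

The lookaround is zero-width — it requires the adjacent text to match without consuming it, so the asserted text isn't part of the match.
The match spans [3:6] → 'pch'.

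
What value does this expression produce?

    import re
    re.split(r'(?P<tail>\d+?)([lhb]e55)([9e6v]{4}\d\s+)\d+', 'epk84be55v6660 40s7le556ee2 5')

With a capturing group present, the delimiter's captured portion is kept in the result list.

['epk', '84', 'be55', 'v6660 ', 's7le556ee2 5']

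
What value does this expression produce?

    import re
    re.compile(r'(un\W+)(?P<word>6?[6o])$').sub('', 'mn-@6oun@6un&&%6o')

'mn-@6oun@6'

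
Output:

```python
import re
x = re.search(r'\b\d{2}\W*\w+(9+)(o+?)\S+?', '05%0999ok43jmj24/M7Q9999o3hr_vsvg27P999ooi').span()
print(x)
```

With the lazy modifier that quantifier settles for the fewest repetitions that let the rest of the pattern succeed (the atoms after it are unaffected and can still be greedy).
The match spans [0:9] → '05%0999ok'.

(0, 9)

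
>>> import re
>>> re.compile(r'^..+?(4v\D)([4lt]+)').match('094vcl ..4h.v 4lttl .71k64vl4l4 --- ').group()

'094vcl'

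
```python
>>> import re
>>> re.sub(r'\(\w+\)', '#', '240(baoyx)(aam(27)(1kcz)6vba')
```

'240#(aam##6vba'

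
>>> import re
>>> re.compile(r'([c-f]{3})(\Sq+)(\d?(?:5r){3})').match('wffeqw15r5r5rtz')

With `match`, the pattern is implicitly anchored at the beginning.
Here position 0 doesn't satisfy it, so the call returns None.

None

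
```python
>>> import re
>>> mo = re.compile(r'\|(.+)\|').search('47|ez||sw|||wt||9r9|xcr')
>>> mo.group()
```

`re.search` tries every starting position until one works.
The match spans [2:20] → '|ez||sw|||wt||9r9|'.
Captured: group 1 = 'ez||sw|||wt||9r9'.

'|ez||sw|||wt||9r9|'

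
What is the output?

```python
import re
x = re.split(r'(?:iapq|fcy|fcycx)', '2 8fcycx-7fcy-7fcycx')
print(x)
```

['2 8', 'cx-7', '-7', 'cx']

`|` is ordered: at each position the engine commits to the first alternative that works.
Each match becomes a cut point; 4 segments remain.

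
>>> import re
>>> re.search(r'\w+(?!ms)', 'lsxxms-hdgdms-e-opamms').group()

`(?!…)`/`(?<!…)` only lets a position through if the neighbouring text does NOT match; no characters are consumed.
The match spans [0:6] → 'lsxxms'.

'lsxxms'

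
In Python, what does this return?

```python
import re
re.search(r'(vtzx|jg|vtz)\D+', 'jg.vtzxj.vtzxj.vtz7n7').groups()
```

The match spans [0:18] → 'jg.vtzxj.vtzxj.vtz'.
Captured: group 1 = 'jg'.

('jg',)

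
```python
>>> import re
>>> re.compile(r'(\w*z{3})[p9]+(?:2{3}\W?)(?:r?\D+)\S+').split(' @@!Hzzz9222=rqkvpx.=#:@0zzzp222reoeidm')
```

Because the pattern has a capturing group, `split` also inserts each captured text between the pieces.

[' @@!', 'Hzzz', '']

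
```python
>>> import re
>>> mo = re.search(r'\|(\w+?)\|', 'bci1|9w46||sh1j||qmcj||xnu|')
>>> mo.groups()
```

('9w46',)

The match spans [4:10] → '|9w46|'.
Captured: group 1 = '9w46'.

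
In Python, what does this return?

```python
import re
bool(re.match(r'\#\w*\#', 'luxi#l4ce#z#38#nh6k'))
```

`re.match` only tries the pattern at the start of the string.
Here the string doesn't start with a match, so the call returns None, and `bool(None)` is False.

False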